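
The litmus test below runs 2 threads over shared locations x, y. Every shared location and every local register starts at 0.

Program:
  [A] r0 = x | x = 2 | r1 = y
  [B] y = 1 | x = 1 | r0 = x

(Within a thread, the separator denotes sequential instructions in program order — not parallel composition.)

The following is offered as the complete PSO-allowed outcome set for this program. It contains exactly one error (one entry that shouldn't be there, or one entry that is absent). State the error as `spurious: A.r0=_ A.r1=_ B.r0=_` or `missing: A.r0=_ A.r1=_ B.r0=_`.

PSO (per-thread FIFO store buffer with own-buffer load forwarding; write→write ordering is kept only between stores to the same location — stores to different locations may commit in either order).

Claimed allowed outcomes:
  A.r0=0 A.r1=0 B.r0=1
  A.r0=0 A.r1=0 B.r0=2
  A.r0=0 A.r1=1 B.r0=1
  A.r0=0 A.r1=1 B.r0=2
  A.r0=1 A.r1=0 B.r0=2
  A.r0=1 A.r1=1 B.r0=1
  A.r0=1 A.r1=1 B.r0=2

outcome vector order: (A.r0,A.r1,B.r0)
[PSO] allowed = {0/0/1; 0/0/2; 0/1/1; 0/1/2; 1/0/1; 1/0/2; 1/1/1; 1/1/2}
PSO∖claimed = {1/0/1}

missing: A.r0=1 A.r1=0 B.r0=1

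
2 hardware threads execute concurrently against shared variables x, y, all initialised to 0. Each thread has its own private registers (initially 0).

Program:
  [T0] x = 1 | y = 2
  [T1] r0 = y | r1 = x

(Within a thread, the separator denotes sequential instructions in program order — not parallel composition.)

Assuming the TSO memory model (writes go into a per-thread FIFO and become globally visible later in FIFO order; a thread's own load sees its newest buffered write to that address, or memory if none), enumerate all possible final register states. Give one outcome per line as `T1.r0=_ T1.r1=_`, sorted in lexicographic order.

T1.r0=0 T1.r1=0
T1.r0=0 T1.r1=1
T1.r0=2 T1.r1=1

outcome vector order: (T1.r0,T1.r1)
|TSO outcomes| = 3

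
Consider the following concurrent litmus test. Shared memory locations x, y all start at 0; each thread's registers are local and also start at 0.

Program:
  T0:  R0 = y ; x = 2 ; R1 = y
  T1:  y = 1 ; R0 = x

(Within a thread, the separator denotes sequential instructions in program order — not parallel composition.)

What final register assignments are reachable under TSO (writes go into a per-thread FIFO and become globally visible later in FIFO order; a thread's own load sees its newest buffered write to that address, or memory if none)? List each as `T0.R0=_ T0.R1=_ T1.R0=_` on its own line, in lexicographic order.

T0.R0=0 T0.R1=0 T1.R0=0
T0.R0=0 T0.R1=0 T1.R0=2
T0.R0=0 T0.R1=1 T1.R0=0
T0.R0=0 T0.R1=1 T1.R0=2
T0.R0=1 T0.R1=1 T1.R0=0
T0.R0=1 T0.R1=1 T1.R0=2

outcome vector order: (T0.R0,T0.R1,T1.R0)
|TSO outcomes| = 6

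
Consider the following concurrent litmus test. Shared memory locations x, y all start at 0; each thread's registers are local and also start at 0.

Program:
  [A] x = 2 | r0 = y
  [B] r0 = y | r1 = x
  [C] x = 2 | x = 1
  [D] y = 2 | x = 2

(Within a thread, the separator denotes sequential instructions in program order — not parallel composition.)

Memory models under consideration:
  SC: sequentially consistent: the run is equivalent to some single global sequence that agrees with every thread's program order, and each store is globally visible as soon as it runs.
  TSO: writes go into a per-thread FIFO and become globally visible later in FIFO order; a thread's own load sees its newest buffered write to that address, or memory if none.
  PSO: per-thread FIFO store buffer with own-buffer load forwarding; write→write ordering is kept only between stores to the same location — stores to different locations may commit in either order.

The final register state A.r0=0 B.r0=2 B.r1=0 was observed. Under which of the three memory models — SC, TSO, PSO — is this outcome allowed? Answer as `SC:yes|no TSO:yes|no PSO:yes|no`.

outcome vector order: (A.r0,B.r0,B.r1)
SC: 11 outcomes — {(0,0,0) (0,0,1) (0,0,2) (0,2,1) (0,2,2) (2,0,0) (2,0,1) (2,0,2) (2,2,0) (2,2,1) (2,2,2)}
TSO: 12 outcomes — {(0,0,0) (0,0,1) (0,0,2) (0,2,0) (0,2,1) (0,2,2) (2,0,0) (2,0,1) (2,0,2) (2,2,0) (2,2,1) (2,2,2)}
PSO: 12 outcomes — {(0,0,0) (0,0,1) (0,0,2) (0,2,0) (0,2,1) (0,2,2) (2,0,0) (2,0,1) (2,0,2) (2,2,0) (2,2,1) (2,2,2)}
target (0,2,0) ∈ {TSO,PSO}

SC:no TSO:yes PSO:yes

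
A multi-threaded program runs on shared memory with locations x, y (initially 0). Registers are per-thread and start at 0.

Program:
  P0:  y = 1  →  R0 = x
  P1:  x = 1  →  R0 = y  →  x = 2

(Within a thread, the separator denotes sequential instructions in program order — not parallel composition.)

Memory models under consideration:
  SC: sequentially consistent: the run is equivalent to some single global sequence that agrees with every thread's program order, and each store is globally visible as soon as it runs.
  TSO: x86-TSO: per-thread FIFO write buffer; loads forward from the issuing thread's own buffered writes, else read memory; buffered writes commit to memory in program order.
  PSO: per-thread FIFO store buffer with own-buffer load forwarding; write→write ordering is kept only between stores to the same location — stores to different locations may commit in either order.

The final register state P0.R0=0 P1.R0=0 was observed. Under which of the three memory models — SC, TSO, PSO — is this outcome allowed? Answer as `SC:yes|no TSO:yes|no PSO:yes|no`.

SC:no TSO:yes PSO:yes

outcome vector order: (P0.R0,P1.R0)
under SC → <0 1>; <1 0>; <1 1>; <2 0>; <2 1>
under TSO → <0 0>; <0 1>; <1 0>; <1 1>; <2 0>; <2 1>
under PSO → <0 0>; <0 1>; <1 0>; <1 1>; <2 0>; <2 1>
target <0 0> ∈ {TSO,PSO}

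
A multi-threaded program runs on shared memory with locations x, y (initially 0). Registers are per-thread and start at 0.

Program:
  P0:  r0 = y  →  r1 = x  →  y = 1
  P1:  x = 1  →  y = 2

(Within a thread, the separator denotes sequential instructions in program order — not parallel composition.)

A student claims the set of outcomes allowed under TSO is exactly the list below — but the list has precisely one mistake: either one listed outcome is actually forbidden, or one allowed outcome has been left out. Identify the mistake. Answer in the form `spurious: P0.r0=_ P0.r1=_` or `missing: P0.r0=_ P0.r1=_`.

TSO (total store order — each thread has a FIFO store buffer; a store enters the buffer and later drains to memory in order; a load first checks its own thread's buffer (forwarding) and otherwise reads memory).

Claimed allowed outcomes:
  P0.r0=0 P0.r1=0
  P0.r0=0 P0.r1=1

outcome vector order: (P0.r0,P0.r1)
[TSO] allowed = {<0 0> <0 1> <2 1>}
TSO∖claimed = {<2 1>}

missing: P0.r0=2 P0.r1=1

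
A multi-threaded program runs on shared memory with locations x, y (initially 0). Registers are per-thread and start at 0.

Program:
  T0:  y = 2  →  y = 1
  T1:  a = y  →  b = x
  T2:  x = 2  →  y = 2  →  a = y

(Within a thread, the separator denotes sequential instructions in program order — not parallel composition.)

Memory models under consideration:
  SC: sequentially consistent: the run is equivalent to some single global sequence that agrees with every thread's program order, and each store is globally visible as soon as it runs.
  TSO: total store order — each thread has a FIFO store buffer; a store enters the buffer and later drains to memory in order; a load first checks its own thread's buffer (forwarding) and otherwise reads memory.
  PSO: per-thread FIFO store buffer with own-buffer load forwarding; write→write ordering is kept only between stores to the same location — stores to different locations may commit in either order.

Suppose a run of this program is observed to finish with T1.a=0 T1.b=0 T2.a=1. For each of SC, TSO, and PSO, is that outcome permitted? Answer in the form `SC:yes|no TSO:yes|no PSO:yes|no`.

outcome vector order: (T1.a,T1.b,T2.a)
[SC] allowed = {(0,0,1) (0,0,2) (0,2,1) (0,2,2) (1,0,2) (1,2,1) (1,2,2) (2,0,1) (2,0,2) (2,2,1) (2,2,2)}
[TSO] allowed = {(0,0,1) (0,0,2) (0,2,1) (0,2,2) (1,0,2) (1,2,1) (1,2,2) (2,0,1) (2,0,2) (2,2,1) (2,2,2)}
[PSO] allowed = {(0,0,1) (0,0,2) (0,2,1) (0,2,2) (1,0,1) (1,0,2) (1,2,1) (1,2,2) (2,0,1) (2,0,2) (2,2,1) (2,2,2)}
target (0,0,1) ∈ {SC,TSO,PSO}

SC:yes TSO:yes PSO:yes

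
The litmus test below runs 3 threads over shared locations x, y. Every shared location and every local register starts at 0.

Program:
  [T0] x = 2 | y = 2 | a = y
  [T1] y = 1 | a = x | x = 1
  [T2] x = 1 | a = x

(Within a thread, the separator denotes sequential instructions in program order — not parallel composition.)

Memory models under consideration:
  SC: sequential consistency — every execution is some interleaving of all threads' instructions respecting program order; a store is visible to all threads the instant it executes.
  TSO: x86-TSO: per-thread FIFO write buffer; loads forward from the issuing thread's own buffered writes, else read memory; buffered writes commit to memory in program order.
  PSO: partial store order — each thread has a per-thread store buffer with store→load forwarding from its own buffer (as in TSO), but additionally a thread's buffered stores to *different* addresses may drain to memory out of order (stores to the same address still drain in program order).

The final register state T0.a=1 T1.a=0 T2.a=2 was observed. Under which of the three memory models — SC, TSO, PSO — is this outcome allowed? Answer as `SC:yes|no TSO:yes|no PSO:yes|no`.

SC:no TSO:yes PSO:yes

outcome vector order: (T0.a,T1.a,T2.a)
SC: 9 outcomes — {1/1/1, 1/2/1, 1/2/2, 2/0/1, 2/0/2, 2/1/1, 2/1/2, 2/2/1, 2/2/2}
TSO: 12 outcomes — {1/0/1, 1/0/2, 1/1/1, 1/1/2, 1/2/1, 1/2/2, 2/0/1, 2/0/2, 2/1/1, 2/1/2, 2/2/1, 2/2/2}
PSO: 12 outcomes — {1/0/1, 1/0/2, 1/1/1, 1/1/2, 1/2/1, 1/2/2, 2/0/1, 2/0/2, 2/1/1, 2/1/2, 2/2/1, 2/2/2}
target 1/0/2 ∈ {TSO,PSO}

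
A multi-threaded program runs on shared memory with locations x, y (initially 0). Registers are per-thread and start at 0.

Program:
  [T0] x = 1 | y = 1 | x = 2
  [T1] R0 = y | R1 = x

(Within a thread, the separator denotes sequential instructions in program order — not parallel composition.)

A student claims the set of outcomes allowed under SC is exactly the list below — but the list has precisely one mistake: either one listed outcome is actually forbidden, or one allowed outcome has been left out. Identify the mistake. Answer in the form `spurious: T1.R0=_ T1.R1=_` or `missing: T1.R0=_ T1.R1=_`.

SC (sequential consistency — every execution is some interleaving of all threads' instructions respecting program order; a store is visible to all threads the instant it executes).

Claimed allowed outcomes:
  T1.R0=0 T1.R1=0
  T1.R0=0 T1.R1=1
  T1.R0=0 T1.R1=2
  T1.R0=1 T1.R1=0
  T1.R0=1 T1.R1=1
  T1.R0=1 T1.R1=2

spurious: T1.R0=1 T1.R1=0

outcome vector order: (T1.R0,T1.R1)
SC (5): (0,0), (0,1), (0,2), (1,1), (1,2)
claimed∖SC = {(1,0)}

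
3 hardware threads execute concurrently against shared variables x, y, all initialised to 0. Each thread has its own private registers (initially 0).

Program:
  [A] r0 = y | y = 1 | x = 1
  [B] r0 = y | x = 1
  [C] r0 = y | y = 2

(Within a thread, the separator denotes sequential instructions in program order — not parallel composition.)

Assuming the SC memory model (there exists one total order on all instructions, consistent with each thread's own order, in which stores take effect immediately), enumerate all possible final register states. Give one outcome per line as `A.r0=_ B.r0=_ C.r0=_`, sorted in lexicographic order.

outcome vector order: (A.r0,B.r0,C.r0)
|SC outcomes| = 9

A.r0=0 B.r0=0 C.r0=0
A.r0=0 B.r0=0 C.r0=1
A.r0=0 B.r0=1 C.r0=0
A.r0=0 B.r0=1 C.r0=1
A.r0=0 B.r0=2 C.r0=0
A.r0=0 B.r0=2 C.r0=1
A.r0=2 B.r0=0 C.r0=0
A.r0=2 B.r0=1 C.r0=0
A.r0=2 B.r0=2 C.r0=0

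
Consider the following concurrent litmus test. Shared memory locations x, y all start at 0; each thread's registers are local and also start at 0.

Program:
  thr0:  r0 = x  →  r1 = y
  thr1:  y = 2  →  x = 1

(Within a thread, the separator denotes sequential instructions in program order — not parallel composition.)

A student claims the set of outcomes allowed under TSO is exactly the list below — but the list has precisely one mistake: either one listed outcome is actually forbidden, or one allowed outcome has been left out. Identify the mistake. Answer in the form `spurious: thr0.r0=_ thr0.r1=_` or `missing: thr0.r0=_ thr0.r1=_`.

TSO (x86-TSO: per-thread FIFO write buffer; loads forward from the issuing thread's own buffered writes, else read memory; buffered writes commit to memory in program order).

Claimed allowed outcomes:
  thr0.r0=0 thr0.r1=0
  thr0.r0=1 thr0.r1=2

outcome vector order: (thr0.r0,thr0.r1)
under TSO → (0,0); (0,2); (1,2)
TSO∖claimed = {(0,2)}

missing: thr0.r0=0 thr0.r1=2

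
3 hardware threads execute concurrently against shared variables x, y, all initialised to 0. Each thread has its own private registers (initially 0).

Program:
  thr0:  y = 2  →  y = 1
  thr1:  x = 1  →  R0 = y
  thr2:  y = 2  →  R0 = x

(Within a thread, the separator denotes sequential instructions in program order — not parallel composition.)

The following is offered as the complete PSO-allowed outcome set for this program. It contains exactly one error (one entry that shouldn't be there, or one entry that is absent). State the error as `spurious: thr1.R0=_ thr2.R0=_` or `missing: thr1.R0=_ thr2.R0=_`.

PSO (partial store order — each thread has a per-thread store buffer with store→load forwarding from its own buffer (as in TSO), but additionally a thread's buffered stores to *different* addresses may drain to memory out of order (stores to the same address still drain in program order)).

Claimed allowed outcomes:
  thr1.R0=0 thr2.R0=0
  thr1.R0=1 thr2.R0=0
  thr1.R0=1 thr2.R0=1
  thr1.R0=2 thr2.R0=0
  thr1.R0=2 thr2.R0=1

missing: thr1.R0=0 thr2.R0=1

outcome vector order: (thr1.R0,thr2.R0)
under PSO → <0 0>, <0 1>, <1 0>, <1 1>, <2 0>, <2 1>
PSO∖claimed = {<0 1>}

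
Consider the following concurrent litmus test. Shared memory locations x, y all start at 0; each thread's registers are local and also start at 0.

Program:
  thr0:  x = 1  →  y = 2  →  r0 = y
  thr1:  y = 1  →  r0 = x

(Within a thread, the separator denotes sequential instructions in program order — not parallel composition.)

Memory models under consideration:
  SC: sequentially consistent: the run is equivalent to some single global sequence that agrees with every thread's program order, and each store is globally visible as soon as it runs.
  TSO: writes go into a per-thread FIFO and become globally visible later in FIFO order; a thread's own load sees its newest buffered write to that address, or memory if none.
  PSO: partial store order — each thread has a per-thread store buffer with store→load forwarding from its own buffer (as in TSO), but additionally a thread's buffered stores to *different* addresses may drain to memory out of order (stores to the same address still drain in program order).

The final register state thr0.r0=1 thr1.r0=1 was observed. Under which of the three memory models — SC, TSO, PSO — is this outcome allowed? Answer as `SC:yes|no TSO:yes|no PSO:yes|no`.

outcome vector order: (thr0.r0,thr1.r0)
SC (3): <1 1> <2 0> <2 1>
TSO (4): <1 0> <1 1> <2 0> <2 1>
PSO (4): <1 0> <1 1> <2 0> <2 1>
target <1 1> ∈ {SC,TSO,PSO}

SC:yes TSO:yes PSO:yes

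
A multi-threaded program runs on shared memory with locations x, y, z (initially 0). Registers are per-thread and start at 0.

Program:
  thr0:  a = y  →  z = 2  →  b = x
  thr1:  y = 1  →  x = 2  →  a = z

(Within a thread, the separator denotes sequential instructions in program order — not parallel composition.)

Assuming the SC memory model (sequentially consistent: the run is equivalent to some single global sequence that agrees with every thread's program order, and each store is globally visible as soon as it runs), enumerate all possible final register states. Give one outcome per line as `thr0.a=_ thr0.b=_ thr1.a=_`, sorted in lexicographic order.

thr0.a=0 thr0.b=0 thr1.a=2
thr0.a=0 thr0.b=2 thr1.a=0
thr0.a=0 thr0.b=2 thr1.a=2
thr0.a=1 thr0.b=0 thr1.a=2
thr0.a=1 thr0.b=2 thr1.a=0
thr0.a=1 thr0.b=2 thr1.a=2

outcome vector order: (thr0.a,thr0.b,thr1.a)
|SC outcomes| = 6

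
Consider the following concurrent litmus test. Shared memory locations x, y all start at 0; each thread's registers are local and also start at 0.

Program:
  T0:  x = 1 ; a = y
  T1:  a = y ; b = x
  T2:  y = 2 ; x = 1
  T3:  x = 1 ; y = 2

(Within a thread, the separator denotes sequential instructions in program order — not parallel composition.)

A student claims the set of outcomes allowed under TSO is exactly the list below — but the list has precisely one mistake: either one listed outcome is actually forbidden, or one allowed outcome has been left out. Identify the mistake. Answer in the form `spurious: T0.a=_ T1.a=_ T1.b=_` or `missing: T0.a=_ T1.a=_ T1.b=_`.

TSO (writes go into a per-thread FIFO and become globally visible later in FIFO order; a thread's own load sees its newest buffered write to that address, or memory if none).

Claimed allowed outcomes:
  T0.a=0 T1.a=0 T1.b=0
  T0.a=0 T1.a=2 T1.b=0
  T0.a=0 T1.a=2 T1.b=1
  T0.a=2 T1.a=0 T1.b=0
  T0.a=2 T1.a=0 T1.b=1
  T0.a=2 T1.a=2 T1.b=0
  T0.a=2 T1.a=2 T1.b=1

outcome vector order: (T0.a,T1.a,T1.b)
[TSO] allowed = {(0,0,0); (0,0,1); (0,2,0); (0,2,1); (2,0,0); (2,0,1); (2,2,0); (2,2,1)}
TSO∖claimed = {(0,0,1)}

missing: T0.a=0 T1.a=0 T1.b=1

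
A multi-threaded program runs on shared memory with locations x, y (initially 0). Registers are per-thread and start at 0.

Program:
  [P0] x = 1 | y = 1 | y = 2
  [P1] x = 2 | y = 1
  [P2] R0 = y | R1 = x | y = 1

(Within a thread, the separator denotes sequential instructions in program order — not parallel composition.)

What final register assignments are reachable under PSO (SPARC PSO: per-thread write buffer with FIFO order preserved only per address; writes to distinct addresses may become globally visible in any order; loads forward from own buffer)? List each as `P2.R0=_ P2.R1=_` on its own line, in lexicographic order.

P2.R0=0 P2.R1=0
P2.R0=0 P2.R1=1
P2.R0=0 P2.R1=2
P2.R0=1 P2.R1=0
P2.R0=1 P2.R1=1
P2.R0=1 P2.R1=2
P2.R0=2 P2.R1=0
P2.R0=2 P2.R1=1
P2.R0=2 P2.R1=2

outcome vector order: (P2.R0,P2.R1)
|PSO outcomes| = 9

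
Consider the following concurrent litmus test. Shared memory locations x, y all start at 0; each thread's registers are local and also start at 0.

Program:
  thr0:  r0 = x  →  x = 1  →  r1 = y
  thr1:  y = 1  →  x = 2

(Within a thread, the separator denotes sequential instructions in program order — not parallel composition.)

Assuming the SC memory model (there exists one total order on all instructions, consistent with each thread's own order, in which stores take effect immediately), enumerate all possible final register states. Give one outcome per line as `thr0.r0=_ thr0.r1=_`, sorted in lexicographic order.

outcome vector order: (thr0.r0,thr0.r1)
|SC outcomes| = 3

thr0.r0=0 thr0.r1=0
thr0.r0=0 thr0.r1=1
thr0.r0=2 thr0.r1=1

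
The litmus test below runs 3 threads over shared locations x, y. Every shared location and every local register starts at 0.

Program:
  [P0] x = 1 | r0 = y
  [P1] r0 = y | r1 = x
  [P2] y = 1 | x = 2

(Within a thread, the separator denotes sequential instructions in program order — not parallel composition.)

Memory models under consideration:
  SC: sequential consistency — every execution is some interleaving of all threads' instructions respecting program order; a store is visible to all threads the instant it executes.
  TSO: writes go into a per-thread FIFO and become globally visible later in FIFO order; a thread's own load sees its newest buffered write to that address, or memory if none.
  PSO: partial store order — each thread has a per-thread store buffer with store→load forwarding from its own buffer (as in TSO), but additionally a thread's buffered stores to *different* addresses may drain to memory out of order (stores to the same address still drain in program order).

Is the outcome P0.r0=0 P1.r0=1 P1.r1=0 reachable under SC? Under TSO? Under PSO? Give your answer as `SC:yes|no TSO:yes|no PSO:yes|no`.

outcome vector order: (P0.r0,P1.r0,P1.r1)
under SC → 000 001 002 011 012 100 101 102 110 111 112
under TSO → 000 001 002 010 011 012 100 101 102 110 111 112
under PSO → 000 001 002 010 011 012 100 101 102 110 111 112
target 010 ∈ {TSO,PSO}

SC:no TSO:yes PSO:yes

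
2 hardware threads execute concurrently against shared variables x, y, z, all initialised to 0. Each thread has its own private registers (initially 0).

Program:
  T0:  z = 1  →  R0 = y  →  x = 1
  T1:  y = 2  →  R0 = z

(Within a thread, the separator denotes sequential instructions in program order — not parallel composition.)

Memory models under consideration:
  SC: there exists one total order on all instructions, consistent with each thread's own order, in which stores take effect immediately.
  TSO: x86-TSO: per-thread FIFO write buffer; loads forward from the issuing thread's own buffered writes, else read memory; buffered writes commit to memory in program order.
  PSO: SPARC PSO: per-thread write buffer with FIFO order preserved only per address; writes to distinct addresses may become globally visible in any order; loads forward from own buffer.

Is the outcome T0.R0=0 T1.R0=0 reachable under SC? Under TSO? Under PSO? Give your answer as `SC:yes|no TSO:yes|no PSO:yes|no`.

outcome vector order: (T0.R0,T1.R0)
under SC → 01, 20, 21
under TSO → 00, 01, 20, 21
under PSO → 00, 01, 20, 21
target 00 ∈ {TSO,PSO}

SC:no TSO:yes PSO:yes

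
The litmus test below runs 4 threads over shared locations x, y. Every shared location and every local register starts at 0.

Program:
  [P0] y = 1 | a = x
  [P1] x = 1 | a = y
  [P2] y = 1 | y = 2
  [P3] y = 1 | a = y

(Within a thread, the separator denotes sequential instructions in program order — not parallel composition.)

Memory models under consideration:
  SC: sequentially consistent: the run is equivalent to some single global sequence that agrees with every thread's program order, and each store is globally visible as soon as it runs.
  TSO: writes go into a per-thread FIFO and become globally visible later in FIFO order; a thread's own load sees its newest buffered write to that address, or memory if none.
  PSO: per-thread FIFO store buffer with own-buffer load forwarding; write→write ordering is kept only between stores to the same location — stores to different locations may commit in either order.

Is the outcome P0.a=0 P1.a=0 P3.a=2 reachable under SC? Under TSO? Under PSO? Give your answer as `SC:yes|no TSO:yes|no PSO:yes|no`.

SC:no TSO:yes PSO:yes

outcome vector order: (P0.a,P1.a,P3.a)
under SC → <0 1 1>; <0 1 2>; <0 2 1>; <0 2 2>; <1 0 1>; <1 0 2>; <1 1 1>; <1 1 2>; <1 2 1>; <1 2 2>
under TSO → <0 0 1>; <0 0 2>; <0 1 1>; <0 1 2>; <0 2 1>; <0 2 2>; <1 0 1>; <1 0 2>; <1 1 1>; <1 1 2>; <1 2 1>; <1 2 2>
under PSO → <0 0 1>; <0 0 2>; <0 1 1>; <0 1 2>; <0 2 1>; <0 2 2>; <1 0 1>; <1 0 2>; <1 1 1>; <1 1 2>; <1 2 1>; <1 2 2>
target <0 0 2> ∈ {TSO,PSO}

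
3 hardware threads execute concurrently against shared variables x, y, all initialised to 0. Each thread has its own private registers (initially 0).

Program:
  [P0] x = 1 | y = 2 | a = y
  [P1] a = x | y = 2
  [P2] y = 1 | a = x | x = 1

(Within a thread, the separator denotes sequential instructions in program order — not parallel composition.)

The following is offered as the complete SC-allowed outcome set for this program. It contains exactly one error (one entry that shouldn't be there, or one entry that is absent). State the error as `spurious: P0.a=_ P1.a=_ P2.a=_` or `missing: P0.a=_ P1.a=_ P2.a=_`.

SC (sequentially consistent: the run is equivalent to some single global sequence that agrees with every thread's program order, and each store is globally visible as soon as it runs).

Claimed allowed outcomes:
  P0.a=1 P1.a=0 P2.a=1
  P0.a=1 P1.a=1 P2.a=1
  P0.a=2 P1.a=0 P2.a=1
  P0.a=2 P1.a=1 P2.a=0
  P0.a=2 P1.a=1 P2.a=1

outcome vector order: (P0.a,P1.a,P2.a)
SC: 6 outcomes — {1/0/1, 1/1/1, 2/0/0, 2/0/1, 2/1/0, 2/1/1}
SC∖claimed = {2/0/0}

missing: P0.a=2 P1.a=0 P2.a=0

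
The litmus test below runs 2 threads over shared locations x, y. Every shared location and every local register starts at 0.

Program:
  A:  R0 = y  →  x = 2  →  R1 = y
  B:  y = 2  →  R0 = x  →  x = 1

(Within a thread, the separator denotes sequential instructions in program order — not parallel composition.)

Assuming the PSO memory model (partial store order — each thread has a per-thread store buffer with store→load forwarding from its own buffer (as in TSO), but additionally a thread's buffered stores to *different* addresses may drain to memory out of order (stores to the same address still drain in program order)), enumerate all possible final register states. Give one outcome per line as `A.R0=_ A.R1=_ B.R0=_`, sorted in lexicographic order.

outcome vector order: (A.R0,A.R1,B.R0)
|PSO outcomes| = 6

A.R0=0 A.R1=0 B.R0=0
A.R0=0 A.R1=0 B.R0=2
A.R0=0 A.R1=2 B.R0=0
A.R0=0 A.R1=2 B.R0=2
A.R0=2 A.R1=2 B.R0=0
A.R0=2 A.R1=2 B.R0=2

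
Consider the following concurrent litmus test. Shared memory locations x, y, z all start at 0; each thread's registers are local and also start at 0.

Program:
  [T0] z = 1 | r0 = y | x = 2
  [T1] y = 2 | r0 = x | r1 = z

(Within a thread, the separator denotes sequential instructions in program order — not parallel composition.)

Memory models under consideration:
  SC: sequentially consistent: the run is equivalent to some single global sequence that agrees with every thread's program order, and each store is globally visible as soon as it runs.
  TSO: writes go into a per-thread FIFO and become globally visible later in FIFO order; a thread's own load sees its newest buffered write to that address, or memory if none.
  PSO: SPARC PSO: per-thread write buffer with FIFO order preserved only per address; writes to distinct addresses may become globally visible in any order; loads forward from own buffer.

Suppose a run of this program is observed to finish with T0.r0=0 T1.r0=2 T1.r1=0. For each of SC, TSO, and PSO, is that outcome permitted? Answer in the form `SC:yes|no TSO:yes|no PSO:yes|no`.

outcome vector order: (T0.r0,T1.r0,T1.r1)
[SC] allowed = {001; 021; 200; 201; 221}
[TSO] allowed = {000; 001; 021; 200; 201; 221}
[PSO] allowed = {000; 001; 020; 021; 200; 201; 220; 221}
target 020 ∈ {PSO}

SC:no TSO:no PSO:yes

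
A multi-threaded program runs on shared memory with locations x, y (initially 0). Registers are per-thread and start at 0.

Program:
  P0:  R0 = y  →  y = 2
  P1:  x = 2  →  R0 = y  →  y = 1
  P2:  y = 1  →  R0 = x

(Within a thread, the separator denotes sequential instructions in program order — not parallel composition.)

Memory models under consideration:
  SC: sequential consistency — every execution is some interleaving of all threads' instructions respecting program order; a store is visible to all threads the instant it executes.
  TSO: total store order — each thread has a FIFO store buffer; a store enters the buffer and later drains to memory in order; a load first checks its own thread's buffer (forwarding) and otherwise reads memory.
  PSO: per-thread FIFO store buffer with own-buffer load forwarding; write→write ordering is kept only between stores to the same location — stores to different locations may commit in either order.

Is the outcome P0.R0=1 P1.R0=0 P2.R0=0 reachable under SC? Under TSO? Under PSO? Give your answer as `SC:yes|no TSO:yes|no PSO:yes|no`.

outcome vector order: (P0.R0,P1.R0,P2.R0)
[SC] allowed = {0/0/2 0/1/0 0/1/2 0/2/0 0/2/2 1/0/2 1/1/0 1/1/2 1/2/0 1/2/2}
[TSO] allowed = {0/0/0 0/0/2 0/1/0 0/1/2 0/2/0 0/2/2 1/0/0 1/0/2 1/1/0 1/1/2 1/2/0 1/2/2}
[PSO] allowed = {0/0/0 0/0/2 0/1/0 0/1/2 0/2/0 0/2/2 1/0/0 1/0/2 1/1/0 1/1/2 1/2/0 1/2/2}
target 1/0/0 ∈ {TSO,PSO}

SC:no TSO:yes PSO:yes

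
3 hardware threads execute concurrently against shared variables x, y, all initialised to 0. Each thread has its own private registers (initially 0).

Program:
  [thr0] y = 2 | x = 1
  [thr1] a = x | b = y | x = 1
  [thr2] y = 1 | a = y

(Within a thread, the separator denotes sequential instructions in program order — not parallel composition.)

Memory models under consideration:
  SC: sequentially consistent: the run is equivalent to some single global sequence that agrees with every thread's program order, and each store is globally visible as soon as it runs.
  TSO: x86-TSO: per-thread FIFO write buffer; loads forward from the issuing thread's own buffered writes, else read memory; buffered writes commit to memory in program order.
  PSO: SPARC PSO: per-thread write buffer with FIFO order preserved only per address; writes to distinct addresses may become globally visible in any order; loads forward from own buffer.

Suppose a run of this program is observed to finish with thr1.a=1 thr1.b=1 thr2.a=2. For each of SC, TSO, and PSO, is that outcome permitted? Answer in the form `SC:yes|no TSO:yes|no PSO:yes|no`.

outcome vector order: (thr1.a,thr1.b,thr2.a)
[SC] allowed = {001, 002, 011, 012, 021, 022, 111, 121, 122}
[TSO] allowed = {001, 002, 011, 012, 021, 022, 111, 121, 122}
[PSO] allowed = {001, 002, 011, 012, 021, 022, 101, 102, 111, 112, 121, 122}
target 112 ∈ {PSO}

SC:no TSO:no PSO:yes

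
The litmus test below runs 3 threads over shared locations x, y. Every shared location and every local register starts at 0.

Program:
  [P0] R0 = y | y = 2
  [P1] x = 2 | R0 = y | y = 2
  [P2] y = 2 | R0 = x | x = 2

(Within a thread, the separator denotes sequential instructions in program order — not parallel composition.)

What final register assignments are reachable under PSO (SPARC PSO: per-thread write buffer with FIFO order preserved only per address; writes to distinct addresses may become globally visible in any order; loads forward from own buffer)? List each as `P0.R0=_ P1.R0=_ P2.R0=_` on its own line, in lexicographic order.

outcome vector order: (P0.R0,P1.R0,P2.R0)
|PSO outcomes| = 8

P0.R0=0 P1.R0=0 P2.R0=0
P0.R0=0 P1.R0=0 P2.R0=2
P0.R0=0 P1.R0=2 P2.R0=0
P0.R0=0 P1.R0=2 P2.R0=2
P0.R0=2 P1.R0=0 P2.R0=0
P0.R0=2 P1.R0=0 P2.R0=2
P0.R0=2 P1.R0=2 P2.R0=0
P0.R0=2 P1.R0=2 P2.R0=2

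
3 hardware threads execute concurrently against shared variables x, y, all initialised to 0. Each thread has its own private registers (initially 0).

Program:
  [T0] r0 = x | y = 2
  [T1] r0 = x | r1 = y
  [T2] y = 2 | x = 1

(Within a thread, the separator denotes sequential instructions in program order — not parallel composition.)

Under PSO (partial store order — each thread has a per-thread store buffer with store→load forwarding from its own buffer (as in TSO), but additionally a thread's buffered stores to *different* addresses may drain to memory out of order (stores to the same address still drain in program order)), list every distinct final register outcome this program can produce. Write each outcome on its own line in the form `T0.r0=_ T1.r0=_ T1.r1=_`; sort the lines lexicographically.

outcome vector order: (T0.r0,T1.r0,T1.r1)
|PSO outcomes| = 8

T0.r0=0 T1.r0=0 T1.r1=0
T0.r0=0 T1.r0=0 T1.r1=2
T0.r0=0 T1.r0=1 T1.r1=0
T0.r0=0 T1.r0=1 T1.r1=2
T0.r0=1 T1.r0=0 T1.r1=0
T0.r0=1 T1.r0=0 T1.r1=2
T0.r0=1 T1.r0=1 T1.r1=0
T0.r0=1 T1.r0=1 T1.r1=2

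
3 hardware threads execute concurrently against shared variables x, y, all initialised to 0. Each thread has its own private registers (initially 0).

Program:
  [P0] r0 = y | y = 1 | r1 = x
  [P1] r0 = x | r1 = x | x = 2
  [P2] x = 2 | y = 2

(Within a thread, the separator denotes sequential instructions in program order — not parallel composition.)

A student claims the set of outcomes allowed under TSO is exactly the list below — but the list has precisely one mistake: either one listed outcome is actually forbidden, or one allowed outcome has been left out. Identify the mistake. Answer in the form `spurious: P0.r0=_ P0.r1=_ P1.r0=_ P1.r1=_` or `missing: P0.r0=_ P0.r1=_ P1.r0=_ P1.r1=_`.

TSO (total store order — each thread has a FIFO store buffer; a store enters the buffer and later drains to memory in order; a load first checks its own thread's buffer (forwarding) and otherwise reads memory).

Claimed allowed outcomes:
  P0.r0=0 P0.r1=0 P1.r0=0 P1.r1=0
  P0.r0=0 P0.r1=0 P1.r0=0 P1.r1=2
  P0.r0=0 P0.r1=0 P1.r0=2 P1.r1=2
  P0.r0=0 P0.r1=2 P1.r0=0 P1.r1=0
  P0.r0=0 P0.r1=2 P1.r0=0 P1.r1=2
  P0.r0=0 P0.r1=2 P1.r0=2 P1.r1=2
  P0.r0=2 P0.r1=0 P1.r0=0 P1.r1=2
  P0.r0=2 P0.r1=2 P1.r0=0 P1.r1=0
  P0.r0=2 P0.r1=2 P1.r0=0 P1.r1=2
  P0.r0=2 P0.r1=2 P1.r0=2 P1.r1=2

outcome vector order: (P0.r0,P0.r1,P1.r0,P1.r1)
[TSO] allowed = {<0 0 0 0>, <0 0 0 2>, <0 0 2 2>, <0 2 0 0>, <0 2 0 2>, <0 2 2 2>, <2 2 0 0>, <2 2 0 2>, <2 2 2 2>}
claimed∖TSO = {<2 0 0 2>}

spurious: P0.r0=2 P0.r1=0 P1.r0=0 P1.r1=2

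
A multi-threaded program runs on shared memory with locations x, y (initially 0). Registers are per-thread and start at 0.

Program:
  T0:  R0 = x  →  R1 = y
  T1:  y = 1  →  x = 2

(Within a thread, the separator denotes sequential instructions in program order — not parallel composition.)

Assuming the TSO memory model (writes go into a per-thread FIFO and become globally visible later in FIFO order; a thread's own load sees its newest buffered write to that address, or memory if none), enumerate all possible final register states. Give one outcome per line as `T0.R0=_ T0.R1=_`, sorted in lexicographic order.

T0.R0=0 T0.R1=0
T0.R0=0 T0.R1=1
T0.R0=2 T0.R1=1

outcome vector order: (T0.R0,T0.R1)
|TSO outcomes| = 3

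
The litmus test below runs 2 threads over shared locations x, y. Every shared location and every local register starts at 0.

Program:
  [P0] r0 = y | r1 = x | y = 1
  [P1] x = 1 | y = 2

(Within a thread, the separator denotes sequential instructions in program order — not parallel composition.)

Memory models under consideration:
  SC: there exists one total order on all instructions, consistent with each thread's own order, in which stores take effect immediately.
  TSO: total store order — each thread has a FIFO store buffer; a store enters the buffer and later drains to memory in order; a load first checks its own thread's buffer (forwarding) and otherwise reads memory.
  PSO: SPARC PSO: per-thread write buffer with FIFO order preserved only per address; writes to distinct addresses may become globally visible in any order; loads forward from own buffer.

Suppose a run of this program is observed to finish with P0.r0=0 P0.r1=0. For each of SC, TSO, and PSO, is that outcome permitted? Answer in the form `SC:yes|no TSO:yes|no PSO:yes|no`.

SC:yes TSO:yes PSO:yes

outcome vector order: (P0.r0,P0.r1)
[SC] allowed = {<0 0>; <0 1>; <2 1>}
[TSO] allowed = {<0 0>; <0 1>; <2 1>}
[PSO] allowed = {<0 0>; <0 1>; <2 0>; <2 1>}
target <0 0> ∈ {SC,TSO,PSO}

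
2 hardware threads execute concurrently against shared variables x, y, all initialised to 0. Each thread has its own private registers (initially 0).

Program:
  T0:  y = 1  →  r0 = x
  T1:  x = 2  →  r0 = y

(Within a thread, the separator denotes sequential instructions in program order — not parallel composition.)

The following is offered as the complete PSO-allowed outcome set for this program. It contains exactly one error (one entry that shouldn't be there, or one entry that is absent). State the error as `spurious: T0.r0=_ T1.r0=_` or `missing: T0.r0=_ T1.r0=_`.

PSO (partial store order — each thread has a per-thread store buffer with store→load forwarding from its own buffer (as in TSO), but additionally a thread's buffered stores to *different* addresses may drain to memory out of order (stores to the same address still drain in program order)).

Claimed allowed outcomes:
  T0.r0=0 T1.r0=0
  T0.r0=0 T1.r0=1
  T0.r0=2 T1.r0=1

missing: T0.r0=2 T1.r0=0

outcome vector order: (T0.r0,T1.r0)
[PSO] allowed = {(0,0); (0,1); (2,0); (2,1)}
PSO∖claimed = {(2,0)}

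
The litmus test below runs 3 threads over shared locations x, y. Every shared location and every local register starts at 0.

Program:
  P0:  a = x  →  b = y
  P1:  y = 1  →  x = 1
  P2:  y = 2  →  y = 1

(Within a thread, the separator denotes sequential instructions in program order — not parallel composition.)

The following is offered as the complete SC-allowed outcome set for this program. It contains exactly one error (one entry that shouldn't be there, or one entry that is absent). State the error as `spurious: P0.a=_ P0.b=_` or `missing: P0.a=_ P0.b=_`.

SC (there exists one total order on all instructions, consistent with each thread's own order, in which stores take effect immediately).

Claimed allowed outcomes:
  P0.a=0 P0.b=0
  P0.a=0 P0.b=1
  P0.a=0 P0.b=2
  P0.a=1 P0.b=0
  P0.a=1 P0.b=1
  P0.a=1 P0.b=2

spurious: P0.a=1 P0.b=0

outcome vector order: (P0.a,P0.b)
under SC → 00, 01, 02, 11, 12
claimed∖SC = {10}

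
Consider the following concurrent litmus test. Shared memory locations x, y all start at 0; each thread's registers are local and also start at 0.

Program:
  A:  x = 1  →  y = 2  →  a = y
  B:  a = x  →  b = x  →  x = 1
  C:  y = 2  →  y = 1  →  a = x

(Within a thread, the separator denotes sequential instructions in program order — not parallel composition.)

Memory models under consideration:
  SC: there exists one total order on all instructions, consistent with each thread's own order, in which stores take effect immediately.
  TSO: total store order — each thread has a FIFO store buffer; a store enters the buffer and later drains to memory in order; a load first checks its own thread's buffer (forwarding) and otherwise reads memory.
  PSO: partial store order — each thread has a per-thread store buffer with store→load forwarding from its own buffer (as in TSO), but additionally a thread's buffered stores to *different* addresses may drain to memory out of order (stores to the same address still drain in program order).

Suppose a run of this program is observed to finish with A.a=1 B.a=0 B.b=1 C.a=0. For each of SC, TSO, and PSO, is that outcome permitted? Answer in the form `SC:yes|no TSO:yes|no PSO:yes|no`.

SC:no TSO:yes PSO:yes

outcome vector order: (A.a,B.a,B.b,C.a)
SC (9): <1 0 0 1> <1 0 1 1> <1 1 1 1> <2 0 0 0> <2 0 0 1> <2 0 1 0> <2 0 1 1> <2 1 1 0> <2 1 1 1>
TSO (12): <1 0 0 0> <1 0 0 1> <1 0 1 0> <1 0 1 1> <1 1 1 0> <1 1 1 1> <2 0 0 0> <2 0 0 1> <2 0 1 0> <2 0 1 1> <2 1 1 0> <2 1 1 1>
PSO (12): <1 0 0 0> <1 0 0 1> <1 0 1 0> <1 0 1 1> <1 1 1 0> <1 1 1 1> <2 0 0 0> <2 0 0 1> <2 0 1 0> <2 0 1 1> <2 1 1 0> <2 1 1 1>
target <1 0 1 0> ∈ {TSO,PSO}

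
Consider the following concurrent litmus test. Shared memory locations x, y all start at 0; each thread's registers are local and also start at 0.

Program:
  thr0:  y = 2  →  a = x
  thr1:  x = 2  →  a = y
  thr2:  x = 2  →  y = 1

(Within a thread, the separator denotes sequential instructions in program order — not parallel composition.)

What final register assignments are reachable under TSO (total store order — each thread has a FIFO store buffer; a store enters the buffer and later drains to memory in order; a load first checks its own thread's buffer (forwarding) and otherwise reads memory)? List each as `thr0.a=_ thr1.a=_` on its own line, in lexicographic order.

thr0.a=0 thr1.a=0
thr0.a=0 thr1.a=1
thr0.a=0 thr1.a=2
thr0.a=2 thr1.a=0
thr0.a=2 thr1.a=1
thr0.a=2 thr1.a=2

outcome vector order: (thr0.a,thr1.a)
|TSO outcomes| = 6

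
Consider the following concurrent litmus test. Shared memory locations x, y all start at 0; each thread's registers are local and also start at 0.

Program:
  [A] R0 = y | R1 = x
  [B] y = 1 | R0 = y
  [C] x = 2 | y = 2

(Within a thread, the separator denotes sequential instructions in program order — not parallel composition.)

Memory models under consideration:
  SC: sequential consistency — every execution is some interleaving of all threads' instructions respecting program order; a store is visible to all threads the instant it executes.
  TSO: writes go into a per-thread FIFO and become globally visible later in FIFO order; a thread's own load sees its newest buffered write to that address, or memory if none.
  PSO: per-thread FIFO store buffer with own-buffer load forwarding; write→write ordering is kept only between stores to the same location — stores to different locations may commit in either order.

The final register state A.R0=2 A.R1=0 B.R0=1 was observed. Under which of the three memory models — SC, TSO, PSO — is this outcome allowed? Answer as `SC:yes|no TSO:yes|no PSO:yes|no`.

outcome vector order: (A.R0,A.R1,B.R0)
under SC → 0/0/1; 0/0/2; 0/2/1; 0/2/2; 1/0/1; 1/0/2; 1/2/1; 1/2/2; 2/2/1; 2/2/2
under TSO → 0/0/1; 0/0/2; 0/2/1; 0/2/2; 1/0/1; 1/0/2; 1/2/1; 1/2/2; 2/2/1; 2/2/2
under PSO → 0/0/1; 0/0/2; 0/2/1; 0/2/2; 1/0/1; 1/0/2; 1/2/1; 1/2/2; 2/0/1; 2/0/2; 2/2/1; 2/2/2
target 2/0/1 ∈ {PSO}

SC:no TSO:no PSO:yes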